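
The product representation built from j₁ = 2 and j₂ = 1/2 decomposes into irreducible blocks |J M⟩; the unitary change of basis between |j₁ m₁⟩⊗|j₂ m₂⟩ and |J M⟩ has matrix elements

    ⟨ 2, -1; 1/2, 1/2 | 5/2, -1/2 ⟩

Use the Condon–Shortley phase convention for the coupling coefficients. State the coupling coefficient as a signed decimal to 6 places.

triangle: 0!*4!*1!/6! = 24/720
(j±m)!: 1!*3!*1!*0!*2!*3! = 72
prefactor² = (2J+1)*Δ*N² = 72/5
  k=0: +1/(0!*0!*3!*1!*1!*0!) = 1/6
Σ = 1/6  ⇒  CG² = 72/5*(1/6)² = 2/5
CG = +√(2/5) = +0.632456

+√(2/5) ≈ +0.632456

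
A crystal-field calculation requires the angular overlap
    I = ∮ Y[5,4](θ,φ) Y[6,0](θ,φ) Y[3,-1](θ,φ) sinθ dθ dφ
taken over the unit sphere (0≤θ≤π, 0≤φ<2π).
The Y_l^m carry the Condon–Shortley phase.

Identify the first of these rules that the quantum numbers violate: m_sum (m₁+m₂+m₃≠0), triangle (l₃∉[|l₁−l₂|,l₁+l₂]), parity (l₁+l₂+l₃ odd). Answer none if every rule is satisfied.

m₁+m₂+m₃ = 4 + 0 − 1 = 3  ✗
triangle: |5−6|=1 ≤ l₃=3 ≤ 5+6=11
parity: l₁+l₂+l₃ = 14 is even

m_sum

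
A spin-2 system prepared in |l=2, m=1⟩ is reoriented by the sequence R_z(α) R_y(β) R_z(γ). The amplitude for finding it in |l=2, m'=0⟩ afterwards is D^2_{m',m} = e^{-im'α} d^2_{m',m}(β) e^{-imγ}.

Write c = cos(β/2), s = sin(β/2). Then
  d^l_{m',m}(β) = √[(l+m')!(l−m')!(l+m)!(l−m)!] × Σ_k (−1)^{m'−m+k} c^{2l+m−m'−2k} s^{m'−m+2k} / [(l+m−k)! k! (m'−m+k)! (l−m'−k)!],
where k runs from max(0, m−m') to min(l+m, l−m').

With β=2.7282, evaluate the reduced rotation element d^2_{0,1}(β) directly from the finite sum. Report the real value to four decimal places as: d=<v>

d=-0.4506

d^2_{0,1}(β=2.7282) via the finite sum:
With c≡cos(β/2)=0.205228 and s≡sin(β/2)=0.978714, N=[2·2·6·1]^{1/2}=4.898979
The bounds max(0,m−m')=1 and min(l+m,l−m')=2 give 2 terms
  k=1: (−1)^0·4.8990/(2)·0.2052^3·0.9787^1 = +0.020722
  k=2: (−1)^1·4.8990/(2)·0.2052^1·0.9787^3 = -0.471280
d^2_{0,1}(2.7282) = +0.020722 -0.471280 = -0.450558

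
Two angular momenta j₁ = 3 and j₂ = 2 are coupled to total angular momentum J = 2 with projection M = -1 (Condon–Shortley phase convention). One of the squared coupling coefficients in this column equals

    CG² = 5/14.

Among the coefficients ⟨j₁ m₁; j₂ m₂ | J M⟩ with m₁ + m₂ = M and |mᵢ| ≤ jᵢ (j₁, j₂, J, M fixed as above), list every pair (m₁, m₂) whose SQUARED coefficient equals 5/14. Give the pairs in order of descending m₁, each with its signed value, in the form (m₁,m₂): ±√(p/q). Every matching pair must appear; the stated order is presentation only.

Admissible pairs with m₁+m₂ = M = -1: (-3,2), (-2,1), (-1,0), (0,-1), (1,-2)
  (m₁,m₂)=(1,-2): CG² = 3/14, CG = +√(3/14)
  (m₁,m₂)=(0,-1): CG² = 2/7, CG = −√(2/7)
  (m₁,m₂)=(-1,0): CG² = 1/7, CG = +√(1/7)
  (m₁,m₂)=(-2,1): CG² = 0/1, CG = 0
  (m₁,m₂)=(-3,2): CG² = 5/14, CG = −√(5/14)   ← matches the target
Pairs with CG² = 5/14: (-3,2): −√(5/14)

(-3,2): −√(5/14)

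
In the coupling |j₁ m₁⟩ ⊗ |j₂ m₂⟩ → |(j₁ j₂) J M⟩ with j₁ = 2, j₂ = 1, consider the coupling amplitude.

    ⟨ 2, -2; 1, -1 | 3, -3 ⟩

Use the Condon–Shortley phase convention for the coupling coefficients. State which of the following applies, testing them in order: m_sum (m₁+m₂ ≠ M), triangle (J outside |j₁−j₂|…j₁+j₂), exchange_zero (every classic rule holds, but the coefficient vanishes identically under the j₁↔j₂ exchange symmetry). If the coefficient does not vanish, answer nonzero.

nonzero

m-sum: m₁+m₂ = -2+(-1) = -3, M = -3  ✓
triangle: |j₁−j₂| = 1 ≤ J = 3 ≤ j₁+j₂ = 3  ✓
exchange: j₁≠j₂ or m₁≠m₂ — the exchange symmetry imposes no constraint here
value check: CG = +1 = +1.000000 ≠ 0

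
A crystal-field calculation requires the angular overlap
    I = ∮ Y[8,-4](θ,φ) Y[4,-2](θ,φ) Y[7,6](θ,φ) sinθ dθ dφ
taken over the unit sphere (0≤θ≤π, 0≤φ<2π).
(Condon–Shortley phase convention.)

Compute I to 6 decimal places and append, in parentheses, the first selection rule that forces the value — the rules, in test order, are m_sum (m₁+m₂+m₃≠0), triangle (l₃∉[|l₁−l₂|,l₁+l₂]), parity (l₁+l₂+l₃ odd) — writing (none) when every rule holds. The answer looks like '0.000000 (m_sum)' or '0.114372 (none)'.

0.000000 (parity)

L=19 odd ⇒ parity kills the (l;000) factor ⇒ I = 0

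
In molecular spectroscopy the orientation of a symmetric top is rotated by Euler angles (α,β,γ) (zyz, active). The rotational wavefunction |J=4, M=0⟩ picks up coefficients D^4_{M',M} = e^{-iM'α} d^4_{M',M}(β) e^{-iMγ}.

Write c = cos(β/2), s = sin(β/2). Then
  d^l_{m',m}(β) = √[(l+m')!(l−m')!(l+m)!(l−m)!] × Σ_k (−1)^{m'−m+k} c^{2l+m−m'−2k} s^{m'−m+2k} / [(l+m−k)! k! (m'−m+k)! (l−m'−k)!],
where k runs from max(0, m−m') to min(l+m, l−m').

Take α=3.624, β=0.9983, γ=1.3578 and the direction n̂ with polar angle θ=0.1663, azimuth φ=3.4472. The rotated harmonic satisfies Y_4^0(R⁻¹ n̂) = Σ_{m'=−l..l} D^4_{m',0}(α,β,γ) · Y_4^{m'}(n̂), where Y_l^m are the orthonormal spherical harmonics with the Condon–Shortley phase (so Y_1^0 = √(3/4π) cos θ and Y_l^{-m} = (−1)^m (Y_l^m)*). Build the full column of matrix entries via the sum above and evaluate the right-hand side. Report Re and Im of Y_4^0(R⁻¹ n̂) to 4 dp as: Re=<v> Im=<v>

Re=-0.3609 Im=0.0000

Need the full column D^4_{m',0} for m'=−4..4 at α=3.6240, β=0.9983, γ=1.3578.
cos(β/2)=0.877990, sin(β/2)=0.478679
d^4_{-4,0}: single k=4 term ⇒ +0.261027;  D = -0.091668+0.244402i
d^4_{-3,0}: k∈[3..4] ⇒ +0.677089 -0.201259 = +0.475829;  D = -0.058651-0.472201i
d^4_{-2,0}: k∈[2..4] ⇒ +0.995743 -0.789272 +0.087977 = +0.294448;  D = +0.167709+0.242020i
d^4_{-1,0}: k∈[1..4] ⇒ +0.860966 -1.535493 +0.456413 -0.022611 = -0.240724;  D = +0.213253+0.111675i
d^4_{0,0}: k∈[0..4] ⇒ +0.353115 -1.679369 +1.123154 -0.148377 +0.002757 = -0.348721;  D = -0.348721+0.000000i
d^4_{1,0}: k∈[0..3] ⇒ -0.860966 +1.535493 -0.456413 +0.022611 = +0.240724;  D = -0.213253+0.111675i
d^4_{2,0}: k∈[0..2] ⇒ +0.995743 -0.789272 +0.087977 = +0.294448;  D = +0.167709-0.242020i
d^4_{3,0}: k∈[0..1] ⇒ -0.677089 +0.201259 = -0.475829;  D = +0.058651-0.472201i
d^4_{4,0}: single k=0 term ⇒ +0.261027;  D = -0.091668-0.244402i
Y_4^{m'}(θ=0.1663,φ=3.4472) and Σ D·Y over m':
  (-0.0917+0.2444i)·(+0.0001-0.0003i)  (-0.0587-0.4722i)·(-0.0034+0.0044i)  (+0.1677+0.2420i)·(+0.0436-0.0306i)  (+0.2133+0.1117i)·(-0.2805+0.0885i)  (-0.3487+0.0000i)·(+0.7331+0.0000i)  (-0.2133+0.1117i)·(+0.2805+0.0885i)  (+0.1677-0.2420i)·(+0.0436+0.0306i)  (+0.0587-0.4722i)·(+0.0034+0.0044i)  (-0.0917-0.2444i)·(+0.0001+0.0003i)
Y_4^0(R⁻¹ n̂) = -0.360905+0.000000i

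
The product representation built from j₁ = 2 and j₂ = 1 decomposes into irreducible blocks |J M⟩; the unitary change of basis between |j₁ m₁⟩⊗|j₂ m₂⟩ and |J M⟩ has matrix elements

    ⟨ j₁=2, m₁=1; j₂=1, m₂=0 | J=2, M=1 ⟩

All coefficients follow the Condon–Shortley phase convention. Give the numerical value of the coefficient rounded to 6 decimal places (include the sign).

√[5·1!3!1!/6! · 3!1!1!1!3!1!] = √(3/2)
  +(−1)^0/∏(0,1,1,1,2,0)! = 1/2  (running 1/2)
  +(−1)^1/∏(1,0,0,0,3,1)! = -1/6  (running 1/3)
⟨..|..⟩ = √(3/2)·(1/3) = +0.408248

+0.408248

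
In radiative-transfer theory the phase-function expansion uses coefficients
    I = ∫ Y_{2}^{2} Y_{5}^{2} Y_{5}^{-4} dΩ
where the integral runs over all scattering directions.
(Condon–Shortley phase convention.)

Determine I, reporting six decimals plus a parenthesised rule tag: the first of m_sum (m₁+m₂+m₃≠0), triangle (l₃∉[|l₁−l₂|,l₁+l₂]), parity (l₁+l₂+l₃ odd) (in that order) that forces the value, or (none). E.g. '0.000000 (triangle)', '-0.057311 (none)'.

Checks pass: Σm=0; 12 even; l₃=5∈[3,7].
(2·2+1)(2·5+1)(2·5+1) = 605
Δ: 2! 2! 8! / 13! → 1/38610
sum: t=0:+1/2880 t=1:−1/576 t=2:+1/2880 = -1/960
3j²(2 5 5; 0 0 0) = Δ·Π!·Σ² = 10/429  (sign +1)
sum: t=0:+1/20160 = 1/20160
3j²(2 5 5; 2 2 -4) = Δ·Π!·Σ² = 12/715  (sign -1)
combine: 4πI² = 605·10/429·12/715 = 40/169
take √, sign -1: I = -0.13724032
No selection rule forces the value: the integral is nonzero (none).

-0.137240 (none)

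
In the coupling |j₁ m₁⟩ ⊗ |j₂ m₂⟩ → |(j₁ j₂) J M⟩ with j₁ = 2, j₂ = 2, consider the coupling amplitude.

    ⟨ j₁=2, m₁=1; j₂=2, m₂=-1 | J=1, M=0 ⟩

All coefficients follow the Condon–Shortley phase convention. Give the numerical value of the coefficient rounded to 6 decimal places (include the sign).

j₁+j₂−J=3  J+j₁−j₂=1  J−j₁+j₂=1  j₁+j₂+J+1=6
(j₁±m₁, j₂±m₂, J±M) = (3,1,1,3,1,1)
P² = 9/10
sum k=0..1:
  [0] +1/6 = 1/6
  [1] −1/2 = -1/2
S = -1/3
C² = P²·S² = 1/10 ; C = -0.316228

-0.316228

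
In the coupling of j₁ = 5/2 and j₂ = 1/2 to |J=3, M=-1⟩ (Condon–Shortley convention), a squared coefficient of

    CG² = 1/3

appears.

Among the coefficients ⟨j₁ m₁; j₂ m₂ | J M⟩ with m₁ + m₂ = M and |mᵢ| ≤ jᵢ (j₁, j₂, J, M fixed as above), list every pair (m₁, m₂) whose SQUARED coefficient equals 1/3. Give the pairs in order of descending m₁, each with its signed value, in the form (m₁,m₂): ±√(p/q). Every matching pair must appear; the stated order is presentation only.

(-3/2,1/2): +√(1/3)

Admissible pairs with m₁+m₂ = M = -1: (-3/2,1/2), (-1/2,-1/2)
  (m₁,m₂)=(-1/2,-1/2): CG² = 2/3, CG = +√(2/3)
  (m₁,m₂)=(-3/2,1/2): CG² = 1/3, CG = +√(1/3)   ← matches the target
Pairs with CG² = 1/3: (-3/2,1/2): +√(1/3)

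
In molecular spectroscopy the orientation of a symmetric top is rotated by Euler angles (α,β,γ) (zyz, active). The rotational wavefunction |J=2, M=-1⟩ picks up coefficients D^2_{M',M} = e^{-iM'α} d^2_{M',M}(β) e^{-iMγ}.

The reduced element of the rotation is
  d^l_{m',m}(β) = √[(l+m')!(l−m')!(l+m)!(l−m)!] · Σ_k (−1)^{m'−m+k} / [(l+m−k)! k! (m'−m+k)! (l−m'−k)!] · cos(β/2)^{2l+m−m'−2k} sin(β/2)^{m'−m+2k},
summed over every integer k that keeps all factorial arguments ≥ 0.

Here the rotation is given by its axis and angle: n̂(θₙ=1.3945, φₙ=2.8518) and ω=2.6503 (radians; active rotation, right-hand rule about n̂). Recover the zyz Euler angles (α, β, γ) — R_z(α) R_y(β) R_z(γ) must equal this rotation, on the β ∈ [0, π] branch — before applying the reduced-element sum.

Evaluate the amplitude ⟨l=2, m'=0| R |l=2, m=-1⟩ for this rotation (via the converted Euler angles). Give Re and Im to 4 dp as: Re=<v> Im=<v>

Axis–angle → zyz. n̂ = (sinθₙcosφₙ, sinθₙsinφₙ, cosθₙ) = (-0.943449, +0.281324, +0.175385), ω = 2.6503.
R = I cosω + sinω [n̂]ₓ + (1−cosω) n̂n̂ᵀ gives
  R = [+0.793193, -0.582179, -0.178643; -0.416698, -0.732798, +0.537932; -0.444081, -0.352243, -0.823842]
β = atan2(√(R₁₃²+R₂₃²), R₃₃) = 2.538953; α = atan2(R₂₃, R₁₃) mod 2π = 1.891429; γ = atan2(R₃₂, −R₃₁) mod 2π = 5.612607
Split into d^2_{0,-1}(β=2.5390) × two z-phases.
Half-angle: c=0.296781, s=0.954946. N=√(2·2·1·6)=4.898979
Admissible k: 0..1 (factorial args all ≥0)
  k=0: (−1)^1·4.8990/(2)·0.2968^3·0.9549^1 = -0.061145
  k=1: (−1)^2·4.8990/(2)·0.2968^1·0.9549^3 = +0.633063
d^2_{0,-1}(2.5390) = -0.061145 +0.633063 = +0.571918
D = (+1.000000+0.000000i)·(+0.571918)·(+0.783463-0.621439i) = +0.448077-0.355412i

Re=0.4481 Im=-0.3554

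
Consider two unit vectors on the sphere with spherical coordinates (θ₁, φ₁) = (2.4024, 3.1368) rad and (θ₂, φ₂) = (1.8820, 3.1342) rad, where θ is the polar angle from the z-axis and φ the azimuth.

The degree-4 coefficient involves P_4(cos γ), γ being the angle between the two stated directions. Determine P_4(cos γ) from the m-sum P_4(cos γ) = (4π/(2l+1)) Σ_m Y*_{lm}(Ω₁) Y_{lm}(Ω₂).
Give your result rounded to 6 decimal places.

0.031237

Addition theorem: P_4(cos γ) = (4π/9) Σ_m Y*_{lm}(Ω₁) Y_{lm}(Ω₂), m = −4…4:
  [-4]  conj(Y_{4,-4})(Ω₁) = +0.091140-0.001747i ; Y_{4,-4}(Ω₂) = +0.363279+0.010746i ; Δ = +0.033128+0.000345i
  [-3]  conj(Y_{4,-3})(Ω₁) = +0.282801-0.004066i ; Y_{4,-3}(Ω₂) = +0.330567+0.007333i ; Δ = +0.093514+0.000729i
  [-2]  conj(Y_{4,-2})(Ω₁) = +0.428584-0.004108i ; Y_{4,-2}(Ω₂) = -0.104175-0.001540i ; Δ = -0.044654-0.000232i
  [-1]  conj(Y_{4,-1})(Ω₁) = +0.193837-0.000929i ; Y_{4,-1}(Ω₂) = -0.323191-0.002389i ; Δ = -0.062649-0.000163i
  [+0]  conj(Y_{4,0})(Ω₁) = -0.311516-0.000000i ; Y_{4,0}(Ω₂) = +0.052348+0.000000i ; Δ = -0.016307-0.000000i
  [+1]  conj(Y_{4,1})(Ω₁) = -0.193837-0.000929i ; Y_{4,1}(Ω₂) = +0.323191-0.002389i ; Δ = -0.062649+0.000163i
  [+2]  conj(Y_{4,2})(Ω₁) = +0.428584+0.004108i ; Y_{4,2}(Ω₂) = -0.104175+0.001540i ; Δ = -0.044654+0.000232i
  [+3]  conj(Y_{4,3})(Ω₁) = -0.282801-0.004066i ; Y_{4,3}(Ω₂) = -0.330567+0.007333i ; Δ = +0.093514-0.000729i
  [+4]  conj(Y_{4,4})(Ω₁) = +0.091140+0.001747i ; Y_{4,4}(Ω₂) = +0.363279-0.010746i ; Δ = +0.033128-0.000345i
Σ over m = +0.022372+0.000000i; ×(4π/9) → +0.031237+0.000000i. Real part: 0.031237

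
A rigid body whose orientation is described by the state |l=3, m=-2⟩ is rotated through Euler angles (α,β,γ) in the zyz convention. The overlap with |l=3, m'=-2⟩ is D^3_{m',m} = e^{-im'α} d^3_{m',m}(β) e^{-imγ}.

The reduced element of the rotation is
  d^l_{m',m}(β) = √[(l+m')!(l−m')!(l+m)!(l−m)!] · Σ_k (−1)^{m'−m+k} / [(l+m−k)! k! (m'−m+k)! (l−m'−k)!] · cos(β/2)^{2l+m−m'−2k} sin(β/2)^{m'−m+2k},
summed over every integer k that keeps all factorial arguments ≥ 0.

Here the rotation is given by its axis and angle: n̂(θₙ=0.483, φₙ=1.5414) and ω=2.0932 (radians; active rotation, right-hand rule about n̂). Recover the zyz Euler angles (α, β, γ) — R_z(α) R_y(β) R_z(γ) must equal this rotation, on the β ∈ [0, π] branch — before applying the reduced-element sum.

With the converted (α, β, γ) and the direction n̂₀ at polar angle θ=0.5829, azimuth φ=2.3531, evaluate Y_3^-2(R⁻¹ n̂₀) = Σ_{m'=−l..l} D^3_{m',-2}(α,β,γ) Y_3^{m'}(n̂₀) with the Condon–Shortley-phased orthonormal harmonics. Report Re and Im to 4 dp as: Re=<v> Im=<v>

Re=-0.3462 Im=-0.1721

Axis–angle → zyz. n̂ = (sinθₙcosφₙ, sinθₙsinφₙ, cosθₙ) = (+0.013651, +0.464237, +0.885606), ω = 2.0932.
R = I cosω + sinω [n̂]ₓ + (1−cosω) n̂n̂ᵀ gives
  R = [-0.498685, -0.757986, +0.420440; +0.776985, -0.175913, +0.604441; -0.384197, +0.628101, +0.676669]
β = atan2(√(R₁₃²+R₂₃²), R₃₃) = 0.827567; α = atan2(R₂₃, R₁₃) mod 2π = 0.963040; γ = atan2(R₃₂, −R₃₁) mod 2π = 1.021833
Need the full column D^3_{m',-2} for m'=−3..3 at α=0.9630, β=0.8276, γ=1.0218.
cos(β/2)=0.915606, sin(β/2)=0.402076
d^3_{-3,-2}: single k=1 term ⇒ +0.633764;  D = +0.138551-0.618434i
d^3_{-2,-2}: k∈[0..1] ⇒ +0.589186 -0.568096 = +0.021090;  D = -0.014262-0.015536i
d^3_{-1,-2}: k∈[0..1] ⇒ -0.818186 +0.315560 = -0.502626;  D = +0.498061-0.067593i
d^3_{0,-2}: k∈[0..1] ⇒ +0.622318 -0.120009 = +0.502310;  D = -0.228773+0.447189i
d^3_{1,-2}: k∈[0..1] ⇒ -0.315560 +0.030426 = -0.285133;  D = -0.134234-0.251560i
d^3_{2,-2}: k∈[0..1] ⇒ +0.109552 -0.004225 = +0.105327;  D = +0.104600+0.012356i
d^3_{3,-2}: single k=0 term ⇒ -0.023568;  D = -0.015635+0.017635i
Y_3^{m'}(θ=0.5829,φ=2.3531) and Σ D·Y over m':
  (+0.1386-0.6184i)·(+0.0497-0.0487i)  (-0.0143-0.0155i)·(-0.0016+0.2585i)  (+0.4981-0.0676i)·(-0.3116-0.3136i)  (-0.2288+0.4472i)·(+0.1511+0.0000i)  (-0.1342-0.2516i)·(+0.3116-0.3136i)  (+0.1046+0.0124i)·(-0.0016-0.2585i)  (-0.0156+0.0176i)·(-0.0497-0.0487i)
Y_3^-2(R⁻¹ n̂) = -0.346245-0.172133i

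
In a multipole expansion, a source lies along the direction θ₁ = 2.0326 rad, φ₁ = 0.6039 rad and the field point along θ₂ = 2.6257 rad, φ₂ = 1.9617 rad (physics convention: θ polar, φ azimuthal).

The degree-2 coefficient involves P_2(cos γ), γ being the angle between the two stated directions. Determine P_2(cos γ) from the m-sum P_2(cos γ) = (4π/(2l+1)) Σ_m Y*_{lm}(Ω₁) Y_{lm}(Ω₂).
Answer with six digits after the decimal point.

Addition theorem: P_2(cos γ) = (4π/5) Σ_m Y*_{lm}(Ω₁) Y_{lm}(Ω₂), m = −2…2:
  [-2]  conj(Y_{2,-2})(Ω₁) = +0.109928+0.289415i ; Y_{2,-2}(Ω₂) = -0.066708+0.066231i ; Δ = -0.026501-0.012026i
  [-1]  conj(Y_{2,-1})(Ω₁) = -0.253657-0.174992i ; Y_{2,-1}(Ω₂) = +0.126312+0.306500i ; Δ = +0.021595-0.099849i
  [+0]  conj(Y_{2,0})(Ω₁) = -0.127550-0.000000i ; Y_{2,0}(Ω₂) = +0.400526+0.000000i ; Δ = -0.051087-0.000000i
  [+1]  conj(Y_{2,1})(Ω₁) = +0.253657-0.174992i ; Y_{2,1}(Ω₂) = -0.126312+0.306500i ; Δ = +0.021595+0.099849i
  [+2]  conj(Y_{2,2})(Ω₁) = +0.109928-0.289415i ; Y_{2,2}(Ω₂) = -0.066708-0.066231i ; Δ = -0.026501+0.012026i
Σ over m = -0.060899+0.000000i; ×(4π/5) → -0.153056+0.000000i. Real part: -0.153056

-0.153056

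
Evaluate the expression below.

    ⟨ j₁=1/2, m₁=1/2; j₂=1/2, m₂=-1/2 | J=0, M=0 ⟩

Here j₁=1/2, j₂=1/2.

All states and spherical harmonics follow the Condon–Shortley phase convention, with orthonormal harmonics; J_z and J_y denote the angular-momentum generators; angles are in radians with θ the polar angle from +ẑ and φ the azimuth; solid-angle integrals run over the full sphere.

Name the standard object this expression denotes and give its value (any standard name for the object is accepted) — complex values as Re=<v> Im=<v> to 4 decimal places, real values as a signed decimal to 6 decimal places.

This is a Clebsch–Gordan (vector-coupling) coefficient.
√[1·1!0!0!/2! · 1!0!0!1!0!0!] = √(1/2)
  +(−1)^0/∏(0,1,0,0,0,0)! = 1  (running 1)
⟨..|..⟩ = √(1/2)·(1) = +0.707107

Clebsch–Gordan coefficient, +√(1/2) ≈ +0.707107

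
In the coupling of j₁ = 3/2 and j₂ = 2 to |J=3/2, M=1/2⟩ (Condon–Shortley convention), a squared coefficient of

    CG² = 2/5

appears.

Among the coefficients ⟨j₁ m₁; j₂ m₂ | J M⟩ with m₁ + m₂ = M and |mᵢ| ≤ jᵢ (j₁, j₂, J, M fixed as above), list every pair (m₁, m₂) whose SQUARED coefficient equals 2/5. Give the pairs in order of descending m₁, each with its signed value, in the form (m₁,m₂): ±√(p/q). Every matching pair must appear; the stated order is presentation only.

Admissible pairs with m₁+m₂ = M = 1/2: (-3/2,2), (-1/2,1), (1/2,0), (3/2,-1)
  (m₁,m₂)=(3/2,-1): CG² = 2/5, CG = +√(2/5)   ← matches the target
  (m₁,m₂)=(1/2,0): CG² = 1/5, CG = −√(1/5)
  (m₁,m₂)=(-1/2,1): CG² = 0/1, CG = 0
  (m₁,m₂)=(-3/2,2): CG² = 2/5, CG = +√(2/5)   ← matches the target
Pairs with CG² = 2/5: (3/2,-1): +√(2/5); (-3/2,2): +√(2/5)

(3/2,-1): +√(2/5); (-3/2,2): +√(2/5)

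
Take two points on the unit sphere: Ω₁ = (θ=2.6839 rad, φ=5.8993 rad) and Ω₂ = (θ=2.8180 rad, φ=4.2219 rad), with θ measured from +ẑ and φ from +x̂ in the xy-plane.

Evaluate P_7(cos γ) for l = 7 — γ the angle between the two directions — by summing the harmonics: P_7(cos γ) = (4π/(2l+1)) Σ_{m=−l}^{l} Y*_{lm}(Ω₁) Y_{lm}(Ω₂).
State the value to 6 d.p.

-0.359154

Expand P_7 via completeness: Σ_{m} conj(Y_{7,m}) at Ω₁ times Y_{7,m} at Ω₂ —
  m=-7: (-0.001478-0.000722i) × (-0.000047+0.000157i) = +0.000000-0.000000i  (running Σ = +0.000000-0.000000i)
  m=-6: (+0.008356+0.009290i) × (-0.001797+0.000362i) = -0.000018-0.000014i  (running Σ = -0.000018-0.000014i)
  m=-5: (-0.019980-0.054970i) × (-0.008104-0.009837i) = -0.000379+0.000642i  (running Σ = -0.000397+0.000628i)
  m=-4: (-0.006601+0.187163i) × (+0.023554-0.057112i) = +0.010534+0.004785i  (running Σ = +0.010137+0.005414i)
  m=-3: (+0.165084-0.370525i) × (+0.209591-0.020887i) = +0.026861-0.081107i  (running Σ = +0.036998-0.075693i)
  m=-2: (-0.376334+0.363294i) × (+0.264170+0.394700i) = -0.242808-0.052567i  (running Σ = -0.205811-0.128261i)
  m=-1: (+0.174048-0.070302i) × (-0.267641+0.501184i) = -0.011348+0.106046i  (running Σ = -0.217159-0.022215i)
  m=0: (+0.411805-0.000000i) × (+0.013620+0.000000i) = +0.005609+0.000000i  (running Σ = -0.211550-0.022215i)
  m=1: (-0.174048-0.070302i) × (+0.267641+0.501184i) = -0.011348-0.106046i  (running Σ = -0.222898-0.128261i)
  m=2: (-0.376334-0.363294i) × (+0.264170-0.394700i) = -0.242808+0.052567i  (running Σ = -0.465706-0.075693i)
  m=3: (-0.165084-0.370525i) × (-0.209591-0.020887i) = +0.026861+0.081107i  (running Σ = -0.438845+0.005414i)
  m=4: (-0.006601-0.187163i) × (+0.023554+0.057112i) = +0.010534-0.004785i  (running Σ = -0.428311+0.000628i)
  m=5: (+0.019980-0.054970i) × (+0.008104-0.009837i) = -0.000379-0.000642i  (running Σ = -0.428690-0.000014i)
  m=6: (+0.008356-0.009290i) × (-0.001797-0.000362i) = -0.000018+0.000014i  (running Σ = -0.428708-0.000000i)
  m=7: (+0.001478-0.000722i) × (+0.000047+0.000157i) = +0.000000+0.000000i  (running Σ = -0.428708-0.000000i)
Σ over m = -0.428708-0.000000i; ×(4π/15) → -0.359154-0.000000i. Real part: -0.359154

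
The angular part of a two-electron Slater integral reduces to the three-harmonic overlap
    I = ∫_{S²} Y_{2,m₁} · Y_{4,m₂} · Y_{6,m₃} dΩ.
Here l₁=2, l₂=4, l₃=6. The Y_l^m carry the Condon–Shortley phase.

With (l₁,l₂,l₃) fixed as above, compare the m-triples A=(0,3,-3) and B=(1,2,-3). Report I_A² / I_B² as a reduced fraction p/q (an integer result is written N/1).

l's match ⇒ only the (l;m) 3-j factors differ between A and B.
A: triangle coeff Δ(2,4,6) = 1/6435; Σ_t [0,0]: t=0:+1/20160 = 1/20160; (3j)²=12/715 [(2 4 6; 0 3 -3)], sign=-1
B: triangle coeff Δ(2,4,6) = 1/6435; Σ_t [0,0]: t=0:+1/8640 = 1/8640; (3j)²=28/715 [(2 4 6; 1 2 -3)], sign=-1
I_A²/I_B² = (12/715)/(28/715) = 3/7

3/7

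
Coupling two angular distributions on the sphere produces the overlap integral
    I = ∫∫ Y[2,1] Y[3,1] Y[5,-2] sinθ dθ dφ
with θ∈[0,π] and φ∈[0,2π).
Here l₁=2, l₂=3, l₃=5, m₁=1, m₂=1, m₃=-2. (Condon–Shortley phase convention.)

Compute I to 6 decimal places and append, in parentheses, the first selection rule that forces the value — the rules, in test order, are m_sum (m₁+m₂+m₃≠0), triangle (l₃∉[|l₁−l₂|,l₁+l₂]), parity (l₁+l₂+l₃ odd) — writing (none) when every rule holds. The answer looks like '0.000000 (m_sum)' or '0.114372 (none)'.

0.245532 (none)

m-sum 0 ✓  L=10 even ✓  1≤5≤5 ✓
Π(2lᵢ+1) = 5×7×11 = 385
triangle coeff Δ(2,3,5) = 1/2310
Σ_t [0,0]: t=0:+1/144 = 1/144
(3j)²=10/231 [(2 3 5; 0 0 0)], sign=-1
Σ_t [0,0]: t=0:+1/288 = 1/288
(3j)²=1/22 [(2 3 5; 1 1 -2)], sign=-1
⇒ 4πI² = 25/33
I = (+1)√(25/33/(4π)) = 0.24553200
No selection rule forces the value: the integral is nonzero (none).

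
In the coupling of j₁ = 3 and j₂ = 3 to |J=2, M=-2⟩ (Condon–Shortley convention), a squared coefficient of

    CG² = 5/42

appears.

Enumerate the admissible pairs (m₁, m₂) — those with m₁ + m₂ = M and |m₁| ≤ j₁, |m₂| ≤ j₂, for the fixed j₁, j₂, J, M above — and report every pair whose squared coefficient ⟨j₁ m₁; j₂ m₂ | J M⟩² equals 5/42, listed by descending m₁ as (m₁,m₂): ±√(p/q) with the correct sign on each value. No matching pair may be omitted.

(1,-3): +√(5/42); (-3,1): +√(5/42)

Admissible pairs with m₁+m₂ = M = -2: (-3,1), (-2,0), (-1,-1), (0,-2), (1,-3)
  (m₁,m₂)=(1,-3): CG² = 5/42, CG = +√(5/42)   ← matches the target
  (m₁,m₂)=(0,-2): CG² = 5/21, CG = −√(5/21)
  (m₁,m₂)=(-1,-1): CG² = 2/7, CG = +√(2/7)
  (m₁,m₂)=(-2,0): CG² = 5/21, CG = −√(5/21)
  (m₁,m₂)=(-3,1): CG² = 5/42, CG = +√(5/42)   ← matches the target
Pairs with CG² = 5/42: (1,-3): +√(5/42); (-3,1): +√(5/42)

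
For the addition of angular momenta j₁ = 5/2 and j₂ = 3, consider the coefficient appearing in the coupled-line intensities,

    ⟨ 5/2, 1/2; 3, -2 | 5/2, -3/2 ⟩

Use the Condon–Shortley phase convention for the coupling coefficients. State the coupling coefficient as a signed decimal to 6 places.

√[6·3!2!3!/9! · 3!2!1!5!1!4!] = √(288/7)
  +(−1)^0/∏(0,3,2,1,0,2)! = 1/24  (running 1/24)
  +(−1)^1/∏(1,2,1,0,1,3)! = -1/12  (running -1/24)
⟨..|..⟩ = √(288/7)·(-1/24) = -0.267261

−√(1/14) = -0.267261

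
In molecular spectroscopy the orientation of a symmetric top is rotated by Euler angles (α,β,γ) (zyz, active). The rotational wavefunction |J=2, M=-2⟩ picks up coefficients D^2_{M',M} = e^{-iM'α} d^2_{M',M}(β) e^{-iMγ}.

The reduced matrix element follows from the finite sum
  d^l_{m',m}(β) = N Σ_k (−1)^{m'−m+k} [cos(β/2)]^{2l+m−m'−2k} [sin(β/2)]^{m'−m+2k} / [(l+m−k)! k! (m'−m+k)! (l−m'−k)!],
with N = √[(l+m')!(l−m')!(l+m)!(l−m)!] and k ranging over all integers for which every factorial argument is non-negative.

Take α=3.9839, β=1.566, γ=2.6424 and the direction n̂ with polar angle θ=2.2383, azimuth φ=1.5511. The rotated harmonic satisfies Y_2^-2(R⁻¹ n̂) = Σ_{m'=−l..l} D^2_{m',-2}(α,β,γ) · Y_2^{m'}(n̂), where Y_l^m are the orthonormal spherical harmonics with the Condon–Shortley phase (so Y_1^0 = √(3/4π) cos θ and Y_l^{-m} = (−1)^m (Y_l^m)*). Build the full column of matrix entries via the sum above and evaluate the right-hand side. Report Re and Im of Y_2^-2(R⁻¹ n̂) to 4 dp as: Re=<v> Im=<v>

Re=0.2293 Im=0.0934

Need the full column D^2_{m',-2} for m'=−2..2 at α=3.9839, β=1.5660, γ=2.6424.
cos(β/2)=0.708801, sin(β/2)=0.705409
d^2_{-2,-2}: single k=0 term ⇒ +0.252404;  D = +0.195270+0.159929i
d^2_{-1,-2}: single k=0 term ⇒ -0.502392;  D = +0.496286-0.078094i
d^2_{0,-2}: single k=0 term ⇒ +0.612358;  D = +0.331690-0.514747i
d^2_{1,-2}: single k=0 term ⇒ -0.497596;  D = -0.132675-0.479582i
d^2_{2,-2}: single k=0 term ⇒ +0.247608;  D = -0.222024-0.109613i
Y_2^{m'}(θ=2.2383,φ=1.5511) and Σ D·Y over m':
  (+0.1953+0.1599i)·(-0.2381-0.0094i)  (+0.4963-0.0781i)·(-0.0074+0.3755i)  (+0.3317-0.5147i)·(+0.0472+0.0000i)  (-0.1327-0.4796i)·(+0.0074+0.3755i)  (-0.2220-0.1096i)·(-0.2381+0.0094i)
Y_2^-2(R⁻¹ n̂) = +0.229309+0.093392i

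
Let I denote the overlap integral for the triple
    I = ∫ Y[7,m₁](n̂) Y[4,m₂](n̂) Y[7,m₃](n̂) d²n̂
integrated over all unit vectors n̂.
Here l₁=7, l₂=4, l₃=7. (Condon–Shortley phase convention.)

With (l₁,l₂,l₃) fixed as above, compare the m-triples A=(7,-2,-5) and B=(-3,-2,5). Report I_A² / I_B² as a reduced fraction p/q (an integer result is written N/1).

9009/3364

Shared (l₁,l₂,l₃)=(7,4,7): N and (l;000)² cancel in I_A²/I_B².
A: Δ = 4!·10!·4!/19! = 1/58198140; Racah Σ t=0..0: t=0:+1/348364800 = 1/348364800; ⇒ 3j(7 4 7; 7 -2 -5)² = 11/646, sgn +1
B: Δ = 4!·10!·4!/19! = 1/58198140; Racah Σ t=0..2: t=0:+1/348364800 t=1:−1/13063680 t=2:+1/7741440 = 29/522547200; ⇒ 3j(7 4 7; -3 -2 5)² = 1682/264537, sgn +1
I_A²/I_B² = (11/646)/(1682/264537) = 9009/3364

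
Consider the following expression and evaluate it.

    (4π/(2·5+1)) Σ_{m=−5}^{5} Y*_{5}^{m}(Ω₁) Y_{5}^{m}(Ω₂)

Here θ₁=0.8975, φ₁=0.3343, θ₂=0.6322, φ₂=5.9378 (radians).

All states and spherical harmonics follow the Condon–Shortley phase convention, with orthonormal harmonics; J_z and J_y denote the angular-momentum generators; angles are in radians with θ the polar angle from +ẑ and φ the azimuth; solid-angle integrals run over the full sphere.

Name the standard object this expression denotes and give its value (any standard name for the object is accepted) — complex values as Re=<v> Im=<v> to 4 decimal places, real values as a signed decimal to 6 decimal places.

This sum is the spherical-harmonic addition theorem: it equals the Legendre polynomial P_l(cos γ) of the angle γ between the two directions.
Expand P_5 via completeness: Σ_{m} conj(Y_{5,m}) at Ω₁ times Y_{5,m} at Ω₂ —
  m=-5: Y*=(-0.013625, 0.134844)  Y=(-0.005200, 0.033035)  product (-0.004384, -0.001151)
  m=-4: Y*=(0.079132, 0.332570)  Y=(0.027161, 0.141796)  product (-0.045008, 0.020253)
  m=-3: Y*=(0.222212, 0.348293)  Y=(0.176669, 0.298343)  product (-0.064653, 0.127828)
  m=-2: Y*=(0.084387, 0.066664)  Y=(0.350470, 0.289710)  product (0.010262, 0.047812)
  m=-1: Y*=(-0.300067, -0.104224)  Y=(0.139497, 0.050192)  product (-0.036627, -0.029600)
  m=+0: Y*=(-0.196413, -0.000000)  Y=(-0.365387, 0.000000)  product (0.071767, 0.000000)
  m=+1: Y*=(0.300067, -0.104224)  Y=(-0.139497, 0.050192)  product (-0.036627, 0.029600)
  m=+2: Y*=(0.084387, -0.066664)  Y=(0.350470, -0.289710)  product (0.010262, -0.047812)
  m=+3: Y*=(-0.222212, 0.348293)  Y=(-0.176669, 0.298343)  product (-0.064653, -0.127828)
  m=+4: Y*=(0.079132, -0.332570)  Y=(0.027161, -0.141796)  product (-0.045008, -0.020253)
  m=+5: Y*=(0.013625, 0.134844)  Y=(0.005200, 0.033035)  product (-0.004384, 0.001151)
Σ over m = (-0.209051, 0.000000); ×(4π/11) → (-0.238820, 0.000000). Real part: -0.238820

Legendre polynomial (addition theorem), -0.238820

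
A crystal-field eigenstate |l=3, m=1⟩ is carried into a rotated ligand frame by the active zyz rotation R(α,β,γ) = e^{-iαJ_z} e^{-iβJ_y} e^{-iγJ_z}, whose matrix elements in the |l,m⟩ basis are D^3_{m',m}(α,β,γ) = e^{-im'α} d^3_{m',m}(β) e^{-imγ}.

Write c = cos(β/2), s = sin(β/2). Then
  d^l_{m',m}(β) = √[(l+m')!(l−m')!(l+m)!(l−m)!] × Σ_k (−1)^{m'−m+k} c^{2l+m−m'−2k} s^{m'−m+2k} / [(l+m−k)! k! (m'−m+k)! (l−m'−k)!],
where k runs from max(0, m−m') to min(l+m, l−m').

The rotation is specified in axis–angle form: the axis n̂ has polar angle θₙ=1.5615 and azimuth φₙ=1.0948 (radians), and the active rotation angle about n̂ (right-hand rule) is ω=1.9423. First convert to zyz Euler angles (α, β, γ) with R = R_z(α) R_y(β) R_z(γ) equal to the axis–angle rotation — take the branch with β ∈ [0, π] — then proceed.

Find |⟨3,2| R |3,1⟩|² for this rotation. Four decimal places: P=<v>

P=0.2402

Axis–angle → zyz. n̂ = (sinθₙcosφₙ, sinθₙsinφₙ, cosθₙ) = (+0.458204, +0.888798, +0.009296), ω = 1.9423.
R = I cosω + sinω [n̂]ₓ + (1−cosω) n̂n̂ᵀ gives
  R = [-0.076850, +0.546428, +0.833973; +0.563752, +0.713715, -0.415685; -0.822361, +0.438209, -0.362899]
β = atan2(√(R₁₃²+R₂₃²), R₃₃) = 1.942174; α = atan2(R₂₃, R₁₃) mod 2π = 5.820787; γ = atan2(R₃₂, −R₃₁) mod 2π = 0.489594
Split into d^3_{2,1}(β=1.9422) × two z-phases.
c=cos(1.942174/2)=0.564403, s=sin(1.942174/2)=0.825500; N=√[120·1·24·2]=75.894664
The bounds max(0,m−m')=0 and min(l+m,l−m')=1 give 2 terms
  k=0: (−1)^1·75.8947/(24)·0.5644^5·0.8255^1 = -0.149507
  k=1: (−1)^2·75.8947/(12)·0.5644^3·0.8255^3 = +0.639658
d^3_{2,1}(1.9422) = -0.149507 +0.639658 = +0.490151
|D^3_{2,1}|² = |d^3_{2,1}(β)|² = (+0.490151)² = 0.240248 (the z-rotation phases have unit modulus)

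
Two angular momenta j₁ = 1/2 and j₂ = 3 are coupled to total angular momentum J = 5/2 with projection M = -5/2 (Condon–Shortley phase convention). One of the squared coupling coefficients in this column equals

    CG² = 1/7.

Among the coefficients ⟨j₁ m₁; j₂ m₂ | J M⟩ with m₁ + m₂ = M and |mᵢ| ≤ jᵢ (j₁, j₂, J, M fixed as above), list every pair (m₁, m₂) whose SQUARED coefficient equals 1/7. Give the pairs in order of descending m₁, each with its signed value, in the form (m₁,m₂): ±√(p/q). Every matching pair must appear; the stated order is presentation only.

(-1/2,-2): −√(1/7)

Admissible pairs with m₁+m₂ = M = -5/2: (-1/2,-2), (1/2,-3)
  (m₁,m₂)=(1/2,-3): CG² = 6/7, CG = +√(6/7)
  (m₁,m₂)=(-1/2,-2): CG² = 1/7, CG = −√(1/7)   ← matches the target
Pairs with CG² = 1/7: (-1/2,-2): −√(1/7)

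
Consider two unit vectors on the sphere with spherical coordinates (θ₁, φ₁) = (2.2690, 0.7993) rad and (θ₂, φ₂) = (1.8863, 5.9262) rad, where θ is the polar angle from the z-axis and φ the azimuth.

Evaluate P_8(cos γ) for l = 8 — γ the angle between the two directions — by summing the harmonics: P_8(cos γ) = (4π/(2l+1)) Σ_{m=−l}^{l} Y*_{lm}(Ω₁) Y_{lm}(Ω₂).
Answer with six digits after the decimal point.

Addition theorem: P_8(cos γ) = (4π/17) Σ_m Y*_{lm}(Ω₁) Y_{lm}(Ω₂), m = −8…8:
  m=-8: Y*=(0.060715, 0.006780)  Y=(-0.329857, 0.096895)  product (-0.020684, 0.003646)
  m=-7: Y*=(-0.158418, 0.130239)  Y=(0.359310, -0.269031)  product (-0.021883, 0.089416)
  m=-6: Y*=(0.032934, -0.393928)  Y=(-0.066718, 0.103834)  product (0.038706, 0.029702)
  m=-5: Y*=(0.289390, 0.332701)  Y=(-0.064762, 0.297807)  product (-0.117822, 0.064636)
  m=-4: Y*=(-0.157664, -0.008776)  Y=(-0.035432, -0.246337)  product (0.003424, 0.039150)
  m=-3: Y*=(-0.201388, 0.185254)  Y=(-0.095773, -0.175378)  product (0.051777, 0.017577)
  m=-2: Y*=(0.008900, -0.320037)  Y=(0.215743, 0.186932)  product (0.061745, -0.067382)
  m=-1: Y*=(-0.095689, -0.098387)  Y=(0.140061, 0.052238)  product (-0.008263, -0.018779)
  m=+0: Y*=(0.342831, -0.000000)  Y=(-0.292970, 0.000000)  product (-0.100439, 0.000000)
  m=+1: Y*=(0.095689, -0.098387)  Y=(-0.140061, 0.052238)  product (-0.008263, 0.018779)
  m=+2: Y*=(0.008900, 0.320037)  Y=(0.215743, -0.186932)  product (0.061745, 0.067382)
  m=+3: Y*=(0.201388, 0.185254)  Y=(0.095773, -0.175378)  product (0.051777, -0.017577)
  m=+4: Y*=(-0.157664, 0.008776)  Y=(-0.035432, 0.246337)  product (0.003424, -0.039150)
  m=+5: Y*=(-0.289390, 0.332701)  Y=(0.064762, 0.297807)  product (-0.117822, -0.064636)
  m=+6: Y*=(0.032934, 0.393928)  Y=(-0.066718, -0.103834)  product (0.038706, -0.029702)
  m=+7: Y*=(0.158418, 0.130239)  Y=(-0.359310, -0.269031)  product (-0.021883, -0.089416)
  m=+8: Y*=(0.060715, -0.006780)  Y=(-0.329857, -0.096895)  product (-0.020684, -0.003646)
Accumulated sum (-0.126438, -0.000000); after 4π/(2l+1) scaling, (-0.093463, -0.000000) ⇒ P_8 = -0.093463

-0.093463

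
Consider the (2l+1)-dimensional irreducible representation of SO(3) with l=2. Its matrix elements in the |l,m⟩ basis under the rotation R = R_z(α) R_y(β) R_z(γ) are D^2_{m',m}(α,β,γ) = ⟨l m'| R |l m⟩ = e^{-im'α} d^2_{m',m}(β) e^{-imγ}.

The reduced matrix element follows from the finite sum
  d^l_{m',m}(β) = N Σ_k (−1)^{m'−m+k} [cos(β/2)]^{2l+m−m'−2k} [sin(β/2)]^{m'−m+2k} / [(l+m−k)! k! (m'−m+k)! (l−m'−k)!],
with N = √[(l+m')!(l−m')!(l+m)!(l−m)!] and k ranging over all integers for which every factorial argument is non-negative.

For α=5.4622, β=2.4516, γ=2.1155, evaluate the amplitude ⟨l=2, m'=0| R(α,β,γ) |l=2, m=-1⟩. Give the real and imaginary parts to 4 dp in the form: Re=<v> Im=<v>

D^2_{0,-1}(5.4622,2.4516,2.1155) = e^{-i·0·5.4622}·d^2_{0,-1}(2.4516)·e^{-i·-1·2.1155}. Compute d first:
Half-angle: c=0.338193, s=0.941077. N=√(2·2·1·6)=4.898979
The bounds max(0,m−m')=0 and min(l+m,l−m')=1 give 2 terms
  k=0: (−1)^1·4.8990/(2)·0.3382^3·0.9411^1 = -0.089165
  k=1: (−1)^2·4.8990/(2)·0.3382^1·0.9411^3 = +0.690424
d^2_{0,-1}(2.4516) = -0.089165 +0.690424 = +0.601258
Attach z-rotation phases: D = e^{-i(0)(5.4622)}·(+0.601258)·e^{-i(-1)(2.1155)} = -0.311551+0.514245i

Re=-0.3116 Im=0.5142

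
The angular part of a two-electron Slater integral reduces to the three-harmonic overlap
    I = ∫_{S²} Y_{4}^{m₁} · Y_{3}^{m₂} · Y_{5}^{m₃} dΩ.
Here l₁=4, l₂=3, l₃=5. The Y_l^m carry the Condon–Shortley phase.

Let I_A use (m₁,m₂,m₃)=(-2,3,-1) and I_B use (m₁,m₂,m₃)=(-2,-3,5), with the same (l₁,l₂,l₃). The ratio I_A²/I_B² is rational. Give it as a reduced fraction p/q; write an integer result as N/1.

Same 4,3,5: normalisation and zero-m 3j drop out of the ratio.
A: Δ: 2! 6! 4! / 13! → 1/180180; sum: t=2:+1/2304 = 1/2304; 3j²(4 3 5; -2 3 -1) = Δ·Π!·Σ² = 75/4004  (sign +1)
B: Δ: 2! 6! 4! / 13! → 1/180180; sum: t=0:+1/34560 = 1/34560; 3j²(4 3 5; -2 -3 5) = Δ·Π!·Σ² = 5/286  (sign +1)
I_A²/I_B² = (75/4004)/(5/286) = 15/14

15/14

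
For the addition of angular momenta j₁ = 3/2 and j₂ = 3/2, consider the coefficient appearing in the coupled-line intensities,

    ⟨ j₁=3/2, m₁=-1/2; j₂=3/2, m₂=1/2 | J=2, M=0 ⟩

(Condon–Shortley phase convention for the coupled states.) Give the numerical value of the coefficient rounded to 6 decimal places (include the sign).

-0.500000  (= −√(1/4))

√[5·1!2!2!/6! · 1!2!2!1!2!2!] = √(4/9)
  +(−1)^0/∏(0,1,2,2,0,0)! = 1/4  (running 1/4)
  +(−1)^1/∏(1,0,1,1,1,1)! = -1  (running -3/4)
⟨..|..⟩ = √(4/9)·(-3/4) = -0.500000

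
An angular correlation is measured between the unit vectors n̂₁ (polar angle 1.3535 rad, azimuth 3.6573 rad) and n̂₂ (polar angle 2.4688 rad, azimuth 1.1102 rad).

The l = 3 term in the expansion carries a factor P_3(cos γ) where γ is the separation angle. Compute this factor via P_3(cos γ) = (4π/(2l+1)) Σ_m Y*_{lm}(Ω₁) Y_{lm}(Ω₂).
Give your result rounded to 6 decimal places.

Term-by-term m-sum for l=3 (normalisation 4π/7 = 1.795196):
  m=-3: (-0.009196, -0.388367) × (-0.099172, 0.018971) = (0.008280, 0.038341)  (running Σ = (0.008280, 0.038341))
  m=-2: (0.107903, 0.180262) × (0.187749, 0.247175) = (-0.024298, 0.060515)  (running Σ = (-0.016018, 0.098856))
  m=-1: (0.210736, 0.119461) × (0.184252, -0.371332) = (0.083188, -0.056242)  (running Σ = (0.067170, 0.042614))
  m=0: (-0.222663, -0.000000) × (-0.017009, 0.000000) = (0.003787, 0.000000)  (running Σ = (0.070958, 0.042614))
  m=1: (-0.210736, 0.119461) × (-0.184252, -0.371332) = (0.083188, 0.056242)  (running Σ = (0.154146, 0.098856))
  m=2: (0.107903, -0.180262) × (0.187749, -0.247175) = (-0.024298, -0.060515)  (running Σ = (0.129848, 0.038341))
  m=3: (0.009196, -0.388367) × (0.099172, 0.018971) = (0.008280, -0.038341)  (running Σ = (0.138128, 0.000000))
Σ over m = (0.138128, 0.000000); ×(4π/7) → (0.247966, 0.000000). Real part: 0.247966

0.247966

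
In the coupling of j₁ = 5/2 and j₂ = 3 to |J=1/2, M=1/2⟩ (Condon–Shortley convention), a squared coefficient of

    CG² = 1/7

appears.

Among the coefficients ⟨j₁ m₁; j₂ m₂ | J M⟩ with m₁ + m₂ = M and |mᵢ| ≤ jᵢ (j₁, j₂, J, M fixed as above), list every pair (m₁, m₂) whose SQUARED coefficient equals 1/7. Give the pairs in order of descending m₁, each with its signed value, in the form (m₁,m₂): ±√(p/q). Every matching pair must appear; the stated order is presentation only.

(1/2,0): +√(1/7)

Admissible pairs with m₁+m₂ = M = 1/2: (-5/2,3), (-3/2,2), (-1/2,1), (1/2,0), (3/2,-1), (5/2,-2)
  (m₁,m₂)=(5/2,-2): CG² = 1/21, CG = +√(1/21)
  (m₁,m₂)=(3/2,-1): CG² = 2/21, CG = −√(2/21)
  (m₁,m₂)=(1/2,0): CG² = 1/7, CG = +√(1/7)   ← matches the target
  (m₁,m₂)=(-1/2,1): CG² = 4/21, CG = −√(4/21)
  (m₁,m₂)=(-3/2,2): CG² = 5/21, CG = +√(5/21)
  (m₁,m₂)=(-5/2,3): CG² = 2/7, CG = −√(2/7)
Pairs with CG² = 1/7: (1/2,0): +√(1/7)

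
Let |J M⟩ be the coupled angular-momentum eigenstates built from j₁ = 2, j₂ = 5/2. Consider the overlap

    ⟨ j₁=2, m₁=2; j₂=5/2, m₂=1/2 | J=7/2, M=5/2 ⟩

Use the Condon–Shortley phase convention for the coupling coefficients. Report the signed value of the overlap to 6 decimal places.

√[8·1!3!4!/9! · 4!0!3!2!6!1!] = √(4608/7)
  +(−1)^0/∏(0,1,0,3,3,1)! = 1/36  (running 1/36)
⟨..|..⟩ = √(4608/7)·(1/36) = +0.712697

+√(32/63) = +0.712697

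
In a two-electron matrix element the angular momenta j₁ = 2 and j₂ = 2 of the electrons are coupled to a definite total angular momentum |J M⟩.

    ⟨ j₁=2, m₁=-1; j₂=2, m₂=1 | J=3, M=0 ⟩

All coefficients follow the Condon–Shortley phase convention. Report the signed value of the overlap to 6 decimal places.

-0.632456  (= −√(2/5))

triangle: 1!*3!*3!/8! = 36/40320
(j±m)!: 1!*3!*3!*1!*3!*3! = 1296
prefactor² = (2J+1)*Δ*N² = 81/10
  k=0: +1/(0!*1!*3!*3!*0!*0!) = 1/36
  k=1: −1/(1!*0!*2!*2!*1!*1!) = -1/4
Σ = -2/9  ⇒  CG² = 81/10*(-2/9)² = 2/5
CG = −√(2/5) = -0.632456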